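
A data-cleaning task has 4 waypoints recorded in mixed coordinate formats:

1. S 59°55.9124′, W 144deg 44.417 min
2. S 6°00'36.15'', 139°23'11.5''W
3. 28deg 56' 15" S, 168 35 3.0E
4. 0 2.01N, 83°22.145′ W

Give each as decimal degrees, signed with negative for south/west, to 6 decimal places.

Point 1:
  Lat: 59 + 55.9124/60 = 59.9318733
  S → negative
  Lon: 44.417′ = 0.740283°; total 144.7402833
  W → negative
Point 2:
  φ: 0′ + 36.15″ = 0.60250′; 6 + 0.60250/60 = 6.0100417
  S ⇒ negate
  Lon: 23′ + 11.5″ = 23.19167′; 139 + 23.19167/60 = 139.3865278
  W ⇒ negate
Point 3:
  φ: 28° + 56/60 + 15/3600 = 28 + 0.933333 + 0.004167 = 28.9375000
  hemisphere S, so the sign is −
  λ: 35′ + 3″ = 35.05000′; 168 + 35.05000/60 = 168.5841667
  E → positive
Point 4:
  Lat: 2.01′ = 0.033500°; total 0.0335000
  N ⇒ keep positive
  Longitude: 22.145′ = 0.369083°; total 83.3690833
  W → negative

1. -59.931873, -144.740283
2. -6.010042, -139.386528
3. -28.937500, 168.584167
4. 0.033500, -83.369083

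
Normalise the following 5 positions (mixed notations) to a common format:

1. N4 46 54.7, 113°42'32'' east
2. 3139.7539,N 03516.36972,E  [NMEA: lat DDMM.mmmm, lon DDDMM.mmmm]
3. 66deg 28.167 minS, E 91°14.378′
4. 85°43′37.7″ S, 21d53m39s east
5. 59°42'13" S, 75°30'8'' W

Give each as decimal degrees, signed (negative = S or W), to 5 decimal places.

1. 4.78186, 113.70889
2. 31.66257, 35.27283
3. -66.46945, 91.23963
4. -85.72714, 21.89417
5. -59.70361, -75.50222

Point 1:
  Lat: 4° + 46/60 + 54.7/3600 = 4 + 0.766667 + 0.015194 = 4.781861
  N → positive
  Lon: 42′ + 32″ = 42.53333′; 113 + 42.53333/60 = 113.708889
  E ⇒ keep positive
Point 2:
  Lat: degrees = first 2 digits = 31, minutes = 39.7539; 31 + 39.7539/60 = 31.662565
  N ⇒ keep positive
  Lon: split at 3 digits → 035° and 16.36972′; 35 + 16.36972/60 = 35.272829
  E ⇒ keep positive
Point 3:
  Latitude: 28.167′ = 0.469450°; total 66.469450
  hemisphere S, so the sign is −
  Longitude: 14.378′ = 0.239633°; total 91.239633
  E ⇒ keep positive
Point 4:
  φ: 85 + 43/60 + 37.7/3600 = 85.727139
  hemisphere S, so the sign is −
  Longitude: 21 + 53/60 + 39/3600 = 21.894167
  E ⇒ keep positive
Point 5:
  Latitude: 59° + 42/60 + 13/3600 = 59 + 0.700000 + 0.003611 = 59.703611
  S ⇒ negate
  Lon: 75° + 30/60 + 8/3600 = 75 + 0.500000 + 0.002222 = 75.502222
  W ⇒ negate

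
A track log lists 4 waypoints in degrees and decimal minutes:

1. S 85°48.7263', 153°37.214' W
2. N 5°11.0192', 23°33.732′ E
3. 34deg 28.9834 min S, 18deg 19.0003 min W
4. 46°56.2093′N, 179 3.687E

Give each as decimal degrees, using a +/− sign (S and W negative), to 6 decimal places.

1. -85.812105, -153.620233
2. 5.183653, 23.562200
3. -34.483057, -18.316672
4. 46.936822, 179.061450

Point 1:
  Lat: 48.7263′ = 0.812105°; total 85.8121050
  S → negative
  λ: 153 + 37.214/60 = 153.6202333
  hemisphere W, so the sign is −
Point 2:
  Lat: 5 + 11.0192/60 = 5.1836533
  N → positive
  λ: 23 + 33.732/60 = 23.5622000
  E → positive
Point 3:
  φ: 34 + 28.9834/60 = 34.4830567
  hemisphere S, so the sign is −
  Lon: 18 + 19.0003/60 = 18.3166717
  hemisphere W, so the sign is −
Point 4:
  Lat: 56.2093′ = 0.936822°; total 46.9368217
  N ⇒ keep positive
  Longitude: 3.687′ = 0.061450°; total 179.0614500
  E → positive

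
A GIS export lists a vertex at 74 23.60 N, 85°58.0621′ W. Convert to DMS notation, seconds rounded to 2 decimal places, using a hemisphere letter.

74°23′36.00″ N, 85°58′3.73″ W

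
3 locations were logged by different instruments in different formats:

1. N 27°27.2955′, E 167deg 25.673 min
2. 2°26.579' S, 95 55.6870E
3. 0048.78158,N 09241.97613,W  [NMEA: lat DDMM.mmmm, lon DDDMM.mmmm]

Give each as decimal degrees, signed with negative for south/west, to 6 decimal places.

1. 27.454925, 167.427883
2. -2.442983, 95.928117
3. 0.813026, -92.699602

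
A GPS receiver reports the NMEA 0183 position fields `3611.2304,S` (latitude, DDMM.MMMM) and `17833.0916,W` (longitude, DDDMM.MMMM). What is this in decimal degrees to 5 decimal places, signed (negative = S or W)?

-36.18717, -178.55153

Latitude: split at 2 digits → 36° and 11.2304′; 36 + 11.2304/60 = 36.187173
S → negative
λ: degrees = first 3 digits = 178, minutes = 33.0916; 178 + 33.0916/60 = 178.551527
W ⇒ negate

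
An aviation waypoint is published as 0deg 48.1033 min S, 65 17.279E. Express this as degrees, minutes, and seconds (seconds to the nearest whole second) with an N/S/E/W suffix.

Lat: fractional minutes 0.10330 × 60 = 6.20″
Lon: 17.27900′ → 17′ and 0.27900 × 60 = 16.74″

0°48′6″ S, 65°17′17″ E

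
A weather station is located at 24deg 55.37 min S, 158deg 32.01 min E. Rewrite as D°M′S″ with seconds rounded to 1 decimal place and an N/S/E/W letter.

Latitude: fractional minutes 0.37000 × 60 = 22.200″
Lon: fractional minutes 0.01000 × 60 = 0.600″

24°55′22.2″ S, 158°32′0.6″ E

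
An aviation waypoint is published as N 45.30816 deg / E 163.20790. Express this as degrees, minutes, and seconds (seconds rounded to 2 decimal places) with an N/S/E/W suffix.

45°18′29.38″ N, 163°12′28.44″ E

φ: whole degrees 45; 18.48960′ → 18′ and 29.3760″
Longitude: 0.207900° → 12.47400′; 0.47400 × 60 = 28.4400″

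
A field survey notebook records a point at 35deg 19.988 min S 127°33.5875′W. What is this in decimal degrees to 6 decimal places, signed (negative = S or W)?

φ: 19.988′ = 0.333133°; total 35.3331333
S → negative
Lon: 33.5875′ = 0.559792°; total 127.5597917
W ⇒ negate

-35.333133, -127.559792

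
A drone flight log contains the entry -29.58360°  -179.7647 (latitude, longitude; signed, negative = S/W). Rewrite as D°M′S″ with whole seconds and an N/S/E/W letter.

Latitude is negative → S; |value| = 29.583600
Lat: whole degrees 29; 35.01600′ → 35′ and 0.96″
Longitude is negative → W; |value| = 179.764700
Longitude: 0.764700 × 60 = 45.88200′ → 45′, remainder × 60 = 52.92″

29°35′1″ S, 179°45′53″ W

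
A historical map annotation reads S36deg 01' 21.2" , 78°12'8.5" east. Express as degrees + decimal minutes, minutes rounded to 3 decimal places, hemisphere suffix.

36° 1.353′ S, 78° 12.142′ E

Latitude: seconds/60 = 0.35333; minutes = 1 + 0.35333 = 1.35333
λ: seconds/60 = 0.14167; minutes = 12 + 0.14167 = 12.14167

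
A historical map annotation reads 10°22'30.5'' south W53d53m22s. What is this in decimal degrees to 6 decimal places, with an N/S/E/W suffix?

10.375139° S, 53.889444° W

Lat: 10° + 22/60 + 30.5/3600 = 10 + 0.366667 + 0.008472 = 10.3751389
λ: 53′ + 22″ = 53.36667′; 53 + 53.36667/60 = 53.8894444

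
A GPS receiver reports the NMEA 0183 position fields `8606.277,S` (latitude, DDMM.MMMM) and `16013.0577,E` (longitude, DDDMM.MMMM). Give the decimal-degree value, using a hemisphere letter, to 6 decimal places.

86.104617° S, 160.217628° E

Latitude: split at 2 digits → 86° and 6.277′; 86 + 6.277/60 = 86.1046167
Lon: split at 3 digits → 160° and 13.0577′; 160 + 13.0577/60 = 160.2176283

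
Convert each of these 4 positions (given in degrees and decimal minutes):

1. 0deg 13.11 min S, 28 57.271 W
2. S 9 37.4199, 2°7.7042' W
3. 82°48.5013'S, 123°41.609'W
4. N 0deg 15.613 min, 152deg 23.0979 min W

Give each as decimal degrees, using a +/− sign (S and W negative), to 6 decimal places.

Point 1:
  φ: 0 + 13.11/60 = 0.2185000
  S → negative
  Lon: 28 + 57.271/60 = 28.9545167
  W ⇒ negate
Point 2:
  Latitude: 9 + 37.4199/60 = 9.6236650
  S ⇒ negate
  Lon: 2 + 7.7042/60 = 2.1284033
  hemisphere W, so the sign is −
Point 3:
  Latitude: 82 + 48.5013/60 = 82.8083550
  S → negative
  Lon: 41.609′ = 0.693483°; total 123.6934833
  hemisphere W, so the sign is −
Point 4:
  Latitude: 0 + 15.613/60 = 0.2602167
  N ⇒ keep positive
  λ: 23.0979′ = 0.384965°; total 152.3849650
  hemisphere W, so the sign is −

1. -0.218500, -28.954517
2. -9.623665, -2.128403
3. -82.808355, -123.693483
4. 0.260217, -152.384965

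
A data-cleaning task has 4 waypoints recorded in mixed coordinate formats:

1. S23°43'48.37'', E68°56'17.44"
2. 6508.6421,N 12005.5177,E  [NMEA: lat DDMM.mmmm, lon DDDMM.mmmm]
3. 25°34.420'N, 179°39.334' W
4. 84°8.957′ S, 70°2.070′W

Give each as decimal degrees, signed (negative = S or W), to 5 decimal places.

Point 1:
  Lat: 23 + 43/60 + 48.37/3600 = 23.730103
  hemisphere S, so the sign is −
  λ: 68° + 56/60 + 17.44/3600 = 68 + 0.933333 + 0.004844 = 68.938178
  E → positive
Point 2:
  Lat: split at 2 digits → 65° and 8.6421′; 65 + 8.6421/60 = 65.144035
  N ⇒ keep positive
  Lon: split at 3 digits → 120° and 5.5177′; 120 + 5.5177/60 = 120.091962
  E → positive
Point 3:
  φ: 25 + 34.42/60 = 25.573667
  N → positive
  Longitude: 39.334′ = 0.655567°; total 179.655567
  W ⇒ negate
Point 4:
  φ: 84 + 8.957/60 = 84.149283
  hemisphere S, so the sign is −
  Lon: 70 + 2.07/60 = 70.034500
  W ⇒ negate

1. -23.73010, 68.93818
2. 65.14404, 120.09196
3. 25.57367, -179.65557
4. -84.14928, -70.03450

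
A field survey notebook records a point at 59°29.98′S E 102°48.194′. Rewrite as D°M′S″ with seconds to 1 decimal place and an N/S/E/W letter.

59°29′58.8″ S, 102°48′11.6″ E

Latitude: 29.98000′ → 29′ and 0.98000 × 60 = 58.800″
Longitude: fractional minutes 0.19400 × 60 = 11.640″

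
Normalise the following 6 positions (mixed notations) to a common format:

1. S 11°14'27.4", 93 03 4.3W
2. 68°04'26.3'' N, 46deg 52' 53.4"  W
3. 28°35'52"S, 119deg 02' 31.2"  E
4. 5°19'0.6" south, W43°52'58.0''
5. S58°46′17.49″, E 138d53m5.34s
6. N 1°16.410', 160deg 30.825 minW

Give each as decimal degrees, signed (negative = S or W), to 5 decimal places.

Point 1:
  φ: 11° + 14/60 + 27.4/3600 = 11 + 0.233333 + 0.007611 = 11.240944
  hemisphere S, so the sign is −
  Lon: 93 + 3/60 + 4.3/3600 = 93.051194
  W ⇒ negate
Point 2:
  Latitude: 68 + 4/60 + 26.3/3600 = 68.073972
  N → positive
  λ: 46° + 52/60 + 53.4/3600 = 46 + 0.866667 + 0.014833 = 46.881500
  hemisphere W, so the sign is −
Point 3:
  Lat: 28° + 35/60 + 52/3600 = 28 + 0.583333 + 0.014444 = 28.597778
  S ⇒ negate
  λ: 119 + 2/60 + 31.2/3600 = 119.042000
  E ⇒ keep positive
Point 4:
  φ: 19′ + 0.6″ = 19.01000′; 5 + 19.01000/60 = 5.316833
  S ⇒ negate
  λ: 52′ + 58″ = 52.96667′; 43 + 52.96667/60 = 43.882778
  hemisphere W, so the sign is −
Point 5:
  Latitude: 58° + 46/60 + 17.49/3600 = 58 + 0.766667 + 0.004858 = 58.771525
  S ⇒ negate
  λ: 53′ + 5.34″ = 53.08900′; 138 + 53.08900/60 = 138.884817
  E ⇒ keep positive
Point 6:
  Latitude: 16.41′ = 0.273500°; total 1.273500
  N ⇒ keep positive
  Longitude: 30.825′ = 0.513750°; total 160.513750
  hemisphere W, so the sign is −

1. -11.24094, -93.05119
2. 68.07397, -46.88150
3. -28.59778, 119.04200
4. -5.31683, -43.88278
5. -58.77153, 138.88482
6. 1.27350, -160.51375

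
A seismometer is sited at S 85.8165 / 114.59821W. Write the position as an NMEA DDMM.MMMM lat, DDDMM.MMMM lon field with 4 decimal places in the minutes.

8548.9900,S / 11435.8926,W

Lat: fractional part 0.816500 → 48.990000 minutes
λ: 114° + 0.598210 × 60 = 114° 35.892600′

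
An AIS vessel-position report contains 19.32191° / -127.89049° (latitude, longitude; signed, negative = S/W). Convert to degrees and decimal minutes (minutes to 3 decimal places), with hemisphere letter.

Latitude: 19° + 0.321910 × 60 = 19° 19.31460′
Longitude is negative → W; |value| = 127.890490
Lon: minutes = (127.890490 − 127) × 60 = 53.42940

19° 19.315′ N, 127° 53.429′ W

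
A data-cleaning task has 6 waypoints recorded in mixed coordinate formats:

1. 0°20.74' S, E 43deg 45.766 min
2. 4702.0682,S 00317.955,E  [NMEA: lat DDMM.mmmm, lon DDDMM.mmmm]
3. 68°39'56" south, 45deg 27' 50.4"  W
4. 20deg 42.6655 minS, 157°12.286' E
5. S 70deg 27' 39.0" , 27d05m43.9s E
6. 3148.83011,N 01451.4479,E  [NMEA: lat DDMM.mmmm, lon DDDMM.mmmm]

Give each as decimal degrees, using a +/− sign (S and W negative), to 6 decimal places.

1. -0.345667, 43.762767
2. -47.034470, 3.299250
3. -68.665556, -45.464000
4. -20.711092, 157.204767
5. -70.460833, 27.095528
6. 31.813835, 14.857465

Point 1:
  φ: 20.74′ = 0.345667°; total 0.3456667
  hemisphere S, so the sign is −
  Longitude: 45.766′ = 0.762767°; total 43.7627667
  E → positive
Point 2:
  Lat: degrees = first 2 digits = 47, minutes = 2.0682; 47 + 2.0682/60 = 47.0344700
  S → negative
  Longitude: split at 3 digits → 003° and 17.955′; 3 + 17.955/60 = 3.2992500
  E ⇒ keep positive
Point 3:
  Latitude: 39′ + 56″ = 39.93333′; 68 + 39.93333/60 = 68.6655556
  S → negative
  λ: 27′ + 50.4″ = 27.84000′; 45 + 27.84000/60 = 45.4640000
  W ⇒ negate
Point 4:
  φ: 42.6655′ = 0.711092°; total 20.7110917
  S ⇒ negate
  Longitude: 157 + 12.286/60 = 157.2047667
  E → positive
Point 5:
  φ: 70° + 27/60 + 39/3600 = 70 + 0.450000 + 0.010833 = 70.4608333
  hemisphere S, so the sign is −
  λ: 27 + 5/60 + 43.9/3600 = 27.0955278
  E ⇒ keep positive
Point 6:
  Latitude: split at 2 digits → 31° and 48.83011′; 31 + 48.83011/60 = 31.8138352
  N → positive
  Lon: split at 3 digits → 014° and 51.4479′; 14 + 51.4479/60 = 14.8574650
  E → positive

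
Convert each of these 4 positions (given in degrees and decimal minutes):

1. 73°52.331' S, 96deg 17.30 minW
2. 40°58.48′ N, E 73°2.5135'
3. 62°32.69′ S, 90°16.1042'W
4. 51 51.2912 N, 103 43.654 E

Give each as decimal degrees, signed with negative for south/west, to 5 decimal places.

1. -73.87218, -96.28833
2. 40.97467, 73.04189
3. -62.54483, -90.26840
4. 51.85485, 103.72757

Point 1:
  φ: 52.331′ = 0.872183°; total 73.872183
  S → negative
  Longitude: 17.3′ = 0.288333°; total 96.288333
  W → negative
Point 2:
  Lat: 40 + 58.48/60 = 40.974667
  N → positive
  Lon: 73 + 2.5135/60 = 73.041892
  E ⇒ keep positive
Point 3:
  Latitude: 62 + 32.69/60 = 62.544833
  S → negative
  λ: 90 + 16.1042/60 = 90.268403
  hemisphere W, so the sign is −
Point 4:
  Latitude: 51.2912′ = 0.854853°; total 51.854853
  N ⇒ keep positive
  λ: 43.654′ = 0.727567°; total 103.727567
  E ⇒ keep positive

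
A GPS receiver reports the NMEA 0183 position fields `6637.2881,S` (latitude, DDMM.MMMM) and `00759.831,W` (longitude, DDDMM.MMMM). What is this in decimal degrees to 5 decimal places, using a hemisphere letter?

66.62147° S, 7.99718° W

φ: split at 2 digits → 66° and 37.2881′; 66 + 37.2881/60 = 66.621468
Lon: degrees = first 3 digits = 7, minutes = 59.831; 7 + 59.831/60 = 7.997183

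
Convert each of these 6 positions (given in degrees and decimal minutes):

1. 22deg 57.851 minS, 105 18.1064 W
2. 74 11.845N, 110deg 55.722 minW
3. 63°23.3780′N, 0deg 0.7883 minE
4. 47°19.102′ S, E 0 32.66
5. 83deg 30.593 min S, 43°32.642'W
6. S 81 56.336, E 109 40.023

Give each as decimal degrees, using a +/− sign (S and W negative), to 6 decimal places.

Point 1:
  φ: 22 + 57.851/60 = 22.9641833
  hemisphere S, so the sign is −
  Longitude: 18.1064′ = 0.301773°; total 105.3017733
  W → negative
Point 2:
  Latitude: 11.845′ = 0.197417°; total 74.1974167
  N → positive
  λ: 110 + 55.722/60 = 110.9287000
  hemisphere W, so the sign is −
Point 3:
  φ: 23.378′ = 0.389633°; total 63.3896333
  N → positive
  λ: 0 + 0.7883/60 = 0.0131383
  E → positive
Point 4:
  φ: 19.102′ = 0.318367°; total 47.3183667
  S → negative
  Lon: 32.66′ = 0.544333°; total 0.5443333
  E → positive
Point 5:
  φ: 83 + 30.593/60 = 83.5098833
  S → negative
  Lon: 32.642′ = 0.544033°; total 43.5440333
  W ⇒ negate
Point 6:
  φ: 81 + 56.336/60 = 81.9389333
  S → negative
  Lon: 40.023′ = 0.667050°; total 109.6670500
  E → positive

1. -22.964183, -105.301773
2. 74.197417, -110.928700
3. 63.389633, 0.013138
4. -47.318367, 0.544333
5. -83.509883, -43.544033
6. -81.938933, 109.667050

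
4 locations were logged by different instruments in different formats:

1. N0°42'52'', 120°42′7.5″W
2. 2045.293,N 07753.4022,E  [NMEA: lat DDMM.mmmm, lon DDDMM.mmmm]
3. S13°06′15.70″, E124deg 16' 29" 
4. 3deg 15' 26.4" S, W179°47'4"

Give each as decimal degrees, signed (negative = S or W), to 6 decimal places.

Point 1:
  Latitude: 0° + 42/60 + 52/3600 = 0 + 0.700000 + 0.014444 = 0.7144444
  N → positive
  Lon: 120° + 42/60 + 7.5/3600 = 120 + 0.700000 + 0.002083 = 120.7020833
  hemisphere W, so the sign is −
Point 2:
  φ: split at 2 digits → 20° and 45.293′; 20 + 45.293/60 = 20.7548833
  N → positive
  Longitude: degrees = first 3 digits = 77, minutes = 53.4022; 77 + 53.4022/60 = 77.8900367
  E → positive
Point 3:
  Lat: 6′ + 15.7″ = 6.26167′; 13 + 6.26167/60 = 13.1043611
  S ⇒ negate
  λ: 124° + 16/60 + 29/3600 = 124 + 0.266667 + 0.008056 = 124.2747222
  E ⇒ keep positive
Point 4:
  Lat: 3° + 15/60 + 26.4/3600 = 3 + 0.250000 + 0.007333 = 3.2573333
  hemisphere S, so the sign is −
  λ: 47′ + 4″ = 47.06667′; 179 + 47.06667/60 = 179.7844444
  W → negative

1. 0.714444, -120.702083
2. 20.754883, 77.890037
3. -13.104361, 124.274722
4. -3.257333, -179.784444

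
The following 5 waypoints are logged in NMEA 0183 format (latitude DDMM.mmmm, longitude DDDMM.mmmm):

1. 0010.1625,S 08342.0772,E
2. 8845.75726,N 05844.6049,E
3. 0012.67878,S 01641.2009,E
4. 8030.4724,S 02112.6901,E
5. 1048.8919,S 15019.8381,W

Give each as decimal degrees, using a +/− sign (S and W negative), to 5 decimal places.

1. -0.16938, 83.70129
2. 88.76262, 58.74342
3. -0.21131, 16.68668
4. -80.50787, 21.21150
5. -10.81487, -150.33064

Point 1:
  φ: split at 2 digits → 00° and 10.1625′; 0 + 10.1625/60 = 0.169375
  S ⇒ negate
  Longitude: split at 3 digits → 083° and 42.0772′; 83 + 42.0772/60 = 83.701287
  E → positive
Point 2:
  φ: degrees = first 2 digits = 88, minutes = 45.75726; 88 + 45.75726/60 = 88.762621
  N → positive
  Longitude: split at 3 digits → 058° and 44.6049′; 58 + 44.6049/60 = 58.743415
  E ⇒ keep positive
Point 3:
  φ: degrees = first 2 digits = 0, minutes = 12.67878; 0 + 12.67878/60 = 0.211313
  hemisphere S, so the sign is −
  Lon: split at 3 digits → 016° and 41.2009′; 16 + 41.2009/60 = 16.686682
  E ⇒ keep positive
Point 4:
  φ: split at 2 digits → 80° and 30.4724′; 80 + 30.4724/60 = 80.507873
  S ⇒ negate
  Lon: split at 3 digits → 021° and 12.6901′; 21 + 12.6901/60 = 21.211502
  E ⇒ keep positive
Point 5:
  Lat: degrees = first 2 digits = 10, minutes = 48.8919; 10 + 48.8919/60 = 10.814865
  hemisphere S, so the sign is −
  Lon: split at 3 digits → 150° and 19.8381′; 150 + 19.8381/60 = 150.330635
  W → negative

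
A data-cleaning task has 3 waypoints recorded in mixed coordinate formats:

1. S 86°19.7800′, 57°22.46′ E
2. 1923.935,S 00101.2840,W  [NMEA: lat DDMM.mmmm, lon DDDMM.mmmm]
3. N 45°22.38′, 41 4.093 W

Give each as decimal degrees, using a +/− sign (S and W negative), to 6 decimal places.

Point 1:
  Lat: 19.78′ = 0.329667°; total 86.3296667
  S ⇒ negate
  Lon: 57 + 22.46/60 = 57.3743333
  E → positive
Point 2:
  φ: degrees = first 2 digits = 19, minutes = 23.935; 19 + 23.935/60 = 19.3989167
  S → negative
  λ: degrees = first 3 digits = 1, minutes = 1.284; 1 + 1.284/60 = 1.0214000
  W → negative
Point 3:
  Latitude: 45 + 22.38/60 = 45.3730000
  N ⇒ keep positive
  λ: 4.093′ = 0.068217°; total 41.0682167
  W ⇒ negate

1. -86.329667, 57.374333
2. -19.398917, -1.021400
3. 45.373000, -41.068217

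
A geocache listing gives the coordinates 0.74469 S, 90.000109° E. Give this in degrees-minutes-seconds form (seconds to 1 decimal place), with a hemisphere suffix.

φ: 0.744690° → 44.68140′; 0.68140 × 60 = 40.884″
Longitude: 0.000109° → 0.00654′; 0.00654 × 60 = 0.392″

0°44′40.9″ S, 90°00′0.4″ E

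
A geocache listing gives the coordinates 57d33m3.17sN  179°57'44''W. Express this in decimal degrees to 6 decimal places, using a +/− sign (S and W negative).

57.550881, -179.962222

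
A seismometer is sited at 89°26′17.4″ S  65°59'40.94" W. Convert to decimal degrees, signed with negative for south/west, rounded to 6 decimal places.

-89.438167, -65.994706

φ: 26′ + 17.4″ = 26.29000′; 89 + 26.29000/60 = 89.4381667
hemisphere S, so the sign is −
Longitude: 65° + 59/60 + 40.94/3600 = 65 + 0.983333 + 0.011372 = 65.9947056
hemisphere W, so the sign is −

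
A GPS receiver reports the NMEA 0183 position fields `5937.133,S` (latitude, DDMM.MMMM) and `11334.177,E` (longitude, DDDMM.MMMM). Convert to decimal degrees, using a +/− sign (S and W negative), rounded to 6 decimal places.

-59.618883, 113.569617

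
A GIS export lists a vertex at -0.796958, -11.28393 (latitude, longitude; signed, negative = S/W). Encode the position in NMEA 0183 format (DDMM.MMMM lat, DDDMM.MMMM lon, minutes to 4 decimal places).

Latitude is negative → S; |value| = 0.796958
φ: minutes = (0.796958 − 0) × 60 = 47.817480
Longitude is negative → W; |value| = 11.283930
Lon: 11° + 0.283930 × 60 = 11° 17.035800′

0047.8175,S / 01117.0358,W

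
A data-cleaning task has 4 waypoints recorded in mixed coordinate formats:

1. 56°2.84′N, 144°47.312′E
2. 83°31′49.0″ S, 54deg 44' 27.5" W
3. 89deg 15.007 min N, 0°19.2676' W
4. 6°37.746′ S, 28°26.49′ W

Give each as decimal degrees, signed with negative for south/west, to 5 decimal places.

Point 1:
  Latitude: 56 + 2.84/60 = 56.047333
  N → positive
  λ: 47.312′ = 0.788533°; total 144.788533
  E ⇒ keep positive
Point 2:
  φ: 83 + 31/60 + 49/3600 = 83.530278
  S ⇒ negate
  Lon: 54° + 44/60 + 27.5/3600 = 54 + 0.733333 + 0.007639 = 54.740972
  W → negative
Point 3:
  Lat: 15.007′ = 0.250117°; total 89.250117
  N → positive
  λ: 0 + 19.2676/60 = 0.321127
  W ⇒ negate
Point 4:
  Lat: 6 + 37.746/60 = 6.629100
  S ⇒ negate
  Longitude: 26.49′ = 0.441500°; total 28.441500
  W → negative

1. 56.04733, 144.78853
2. -83.53028, -54.74097
3. 89.25012, -0.32113
4. -6.62910, -28.44150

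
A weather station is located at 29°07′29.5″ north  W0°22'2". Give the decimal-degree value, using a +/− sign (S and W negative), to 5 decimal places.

Lat: 29 + 7/60 + 29.5/3600 = 29.124861
N ⇒ keep positive
Lon: 0° + 22/60 + 2/3600 = 0 + 0.366667 + 0.000556 = 0.367222
W → negative

29.12486, -0.36722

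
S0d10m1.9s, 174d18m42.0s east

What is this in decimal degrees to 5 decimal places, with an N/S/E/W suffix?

φ: 0° + 10/60 + 1.9/3600 = 0 + 0.166667 + 0.000528 = 0.167194
Lon: 18′ + 42″ = 18.70000′; 174 + 18.70000/60 = 174.311667

0.16719° S, 174.31167° E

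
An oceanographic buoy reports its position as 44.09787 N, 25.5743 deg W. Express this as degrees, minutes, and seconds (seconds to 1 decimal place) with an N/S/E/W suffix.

Lat: 0.097870° → 5.87220′; 0.87220 × 60 = 52.332″
Lon: 0.574300° → 34.45800′; 0.45800 × 60 = 27.480″

44°05′52.3″ N, 25°34′27.5″ W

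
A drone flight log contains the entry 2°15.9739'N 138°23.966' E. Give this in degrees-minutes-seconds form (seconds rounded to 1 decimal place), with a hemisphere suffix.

Latitude: 15.97390′ → 15′ and 0.97390 × 60 = 58.434″
Longitude: 23.96600′ → 23′ and 0.96600 × 60 = 57.960″

2°15′58.4″ N, 138°23′58.0″ E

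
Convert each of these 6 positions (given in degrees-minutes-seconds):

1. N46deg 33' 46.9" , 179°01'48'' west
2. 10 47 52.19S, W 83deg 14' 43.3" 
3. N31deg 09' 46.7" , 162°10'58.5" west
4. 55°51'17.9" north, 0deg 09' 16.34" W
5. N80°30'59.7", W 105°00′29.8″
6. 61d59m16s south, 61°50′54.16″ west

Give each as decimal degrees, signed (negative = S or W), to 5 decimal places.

Point 1:
  Lat: 46° + 33/60 + 46.9/3600 = 46 + 0.550000 + 0.013028 = 46.563028
  N ⇒ keep positive
  λ: 1′ + 48″ = 1.80000′; 179 + 1.80000/60 = 179.030000
  hemisphere W, so the sign is −
Point 2:
  Latitude: 10° + 47/60 + 52.19/3600 = 10 + 0.783333 + 0.014497 = 10.797831
  S → negative
  λ: 83° + 14/60 + 43.3/3600 = 83 + 0.233333 + 0.012028 = 83.245361
  W ⇒ negate
Point 3:
  φ: 31° + 9/60 + 46.7/3600 = 31 + 0.150000 + 0.012972 = 31.162972
  N → positive
  λ: 162° + 10/60 + 58.5/3600 = 162 + 0.166667 + 0.016250 = 162.182917
  W ⇒ negate
Point 4:
  Lat: 51′ + 17.9″ = 51.29833′; 55 + 51.29833/60 = 55.854972
  N ⇒ keep positive
  Lon: 0 + 9/60 + 16.34/3600 = 0.154539
  W ⇒ negate
Point 5:
  Latitude: 80° + 30/60 + 59.7/3600 = 80 + 0.500000 + 0.016583 = 80.516583
  N → positive
  λ: 105° + 0/60 + 29.8/3600 = 105 + 0.000000 + 0.008278 = 105.008278
  hemisphere W, so the sign is −
Point 6:
  φ: 61 + 59/60 + 16/3600 = 61.987778
  S ⇒ negate
  λ: 61° + 50/60 + 54.16/3600 = 61 + 0.833333 + 0.015044 = 61.848378
  hemisphere W, so the sign is −

1. 46.56303, -179.03000
2. -10.79783, -83.24536
3. 31.16297, -162.18292
4. 55.85497, -0.15454
5. 80.51658, -105.00828
6. -61.98778, -61.84838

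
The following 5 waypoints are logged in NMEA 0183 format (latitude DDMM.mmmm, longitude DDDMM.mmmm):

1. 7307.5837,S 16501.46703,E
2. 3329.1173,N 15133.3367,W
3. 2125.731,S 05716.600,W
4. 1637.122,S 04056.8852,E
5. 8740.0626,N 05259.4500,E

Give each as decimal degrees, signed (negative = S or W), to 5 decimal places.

Point 1:
  Lat: split at 2 digits → 73° and 7.5837′; 73 + 7.5837/60 = 73.126395
  hemisphere S, so the sign is −
  Lon: degrees = first 3 digits = 165, minutes = 1.46703; 165 + 1.46703/60 = 165.024451
  E ⇒ keep positive
Point 2:
  Latitude: split at 2 digits → 33° and 29.1173′; 33 + 29.1173/60 = 33.485288
  N ⇒ keep positive
  Longitude: split at 3 digits → 151° and 33.3367′; 151 + 33.3367/60 = 151.555612
  W ⇒ negate
Point 3:
  Lat: degrees = first 2 digits = 21, minutes = 25.731; 21 + 25.731/60 = 21.428850
  hemisphere S, so the sign is −
  λ: split at 3 digits → 057° and 16.6′; 57 + 16.6/60 = 57.276667
  W ⇒ negate
Point 4:
  Lat: split at 2 digits → 16° and 37.122′; 16 + 37.122/60 = 16.618700
  S → negative
  Longitude: degrees = first 3 digits = 40, minutes = 56.8852; 40 + 56.8852/60 = 40.948087
  E ⇒ keep positive
Point 5:
  Lat: split at 2 digits → 87° and 40.0626′; 87 + 40.0626/60 = 87.667710
  N ⇒ keep positive
  Lon: degrees = first 3 digits = 52, minutes = 59.45; 52 + 59.45/60 = 52.990833
  E → positive

1. -73.12640, 165.02445
2. 33.48529, -151.55561
3. -21.42885, -57.27667
4. -16.61870, 40.94809
5. 87.66771, 52.99083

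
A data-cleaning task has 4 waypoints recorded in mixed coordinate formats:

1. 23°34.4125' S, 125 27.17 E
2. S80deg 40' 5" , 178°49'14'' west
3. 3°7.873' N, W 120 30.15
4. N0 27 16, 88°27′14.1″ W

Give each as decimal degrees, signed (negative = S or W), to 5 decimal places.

1. -23.57354, 125.45283
2. -80.66806, -178.82056
3. 3.13122, -120.50250
4. 0.45444, -88.45392

Point 1:
  Lat: 23 + 34.4125/60 = 23.573542
  hemisphere S, so the sign is −
  Lon: 27.17′ = 0.452833°; total 125.452833
  E ⇒ keep positive
Point 2:
  Lat: 80° + 40/60 + 5/3600 = 80 + 0.666667 + 0.001389 = 80.668056
  S ⇒ negate
  Longitude: 178° + 49/60 + 14/3600 = 178 + 0.816667 + 0.003889 = 178.820556
  W → negative
Point 3:
  Lat: 7.873′ = 0.131217°; total 3.131217
  N ⇒ keep positive
  λ: 120 + 30.15/60 = 120.502500
  W → negative
Point 4:
  Lat: 27′ + 16″ = 27.26667′; 0 + 27.26667/60 = 0.454444
  N → positive
  Longitude: 88 + 27/60 + 14.1/3600 = 88.453917
  W ⇒ negate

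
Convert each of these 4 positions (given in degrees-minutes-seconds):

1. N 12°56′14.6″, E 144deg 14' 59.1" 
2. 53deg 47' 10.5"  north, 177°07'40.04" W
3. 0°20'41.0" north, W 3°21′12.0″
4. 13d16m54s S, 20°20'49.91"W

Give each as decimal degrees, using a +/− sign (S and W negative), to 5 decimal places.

1. 12.93739, 144.24975
2. 53.78625, -177.12779
3. 0.34472, -3.35333
4. -13.28167, -20.34720

Point 1:
  φ: 12 + 56/60 + 14.6/3600 = 12.937389
  N → positive
  Lon: 144° + 14/60 + 59.1/3600 = 144 + 0.233333 + 0.016417 = 144.249750
  E → positive
Point 2:
  Lat: 53 + 47/60 + 10.5/3600 = 53.786250
  N ⇒ keep positive
  Longitude: 7′ + 40.04″ = 7.66733′; 177 + 7.66733/60 = 177.127789
  W → negative
Point 3:
  Latitude: 0° + 20/60 + 41/3600 = 0 + 0.333333 + 0.011389 = 0.344722
  N ⇒ keep positive
  Longitude: 3 + 21/60 + 12/3600 = 3.353333
  W ⇒ negate
Point 4:
  φ: 13° + 16/60 + 54/3600 = 13 + 0.266667 + 0.015000 = 13.281667
  S ⇒ negate
  λ: 20° + 20/60 + 49.91/3600 = 20 + 0.333333 + 0.013864 = 20.347197
  hemisphere W, so the sign is −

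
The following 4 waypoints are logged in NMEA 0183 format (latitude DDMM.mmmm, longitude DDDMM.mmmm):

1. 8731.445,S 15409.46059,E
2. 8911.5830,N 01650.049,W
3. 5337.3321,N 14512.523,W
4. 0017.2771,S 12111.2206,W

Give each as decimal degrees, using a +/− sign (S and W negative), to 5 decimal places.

1. -87.52408, 154.15768
2. 89.19305, -16.83415
3. 53.62220, -145.20872
4. -0.28795, -121.18701

Point 1:
  Lat: degrees = first 2 digits = 87, minutes = 31.445; 87 + 31.445/60 = 87.524083
  S → negative
  Lon: split at 3 digits → 154° and 9.46059′; 154 + 9.46059/60 = 154.157677
  E ⇒ keep positive
Point 2:
  Latitude: split at 2 digits → 89° and 11.583′; 89 + 11.583/60 = 89.193050
  N ⇒ keep positive
  λ: split at 3 digits → 016° and 50.049′; 16 + 50.049/60 = 16.834150
  hemisphere W, so the sign is −
Point 3:
  Lat: degrees = first 2 digits = 53, minutes = 37.3321; 53 + 37.3321/60 = 53.622202
  N ⇒ keep positive
  λ: split at 3 digits → 145° and 12.523′; 145 + 12.523/60 = 145.208717
  hemisphere W, so the sign is −
Point 4:
  φ: degrees = first 2 digits = 0, minutes = 17.2771; 0 + 17.2771/60 = 0.287952
  S → negative
  λ: split at 3 digits → 121° and 11.2206′; 121 + 11.2206/60 = 121.187010
  hemisphere W, so the sign is −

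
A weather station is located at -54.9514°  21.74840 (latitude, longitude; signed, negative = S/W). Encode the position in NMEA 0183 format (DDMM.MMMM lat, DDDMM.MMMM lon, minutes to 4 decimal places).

5457.0840,S / 02144.9040,E

Latitude is negative → S; |value| = 54.951400
Latitude: fractional part 0.951400 → 57.084000 minutes
Lon: minutes = (21.748400 − 21) × 60 = 44.904000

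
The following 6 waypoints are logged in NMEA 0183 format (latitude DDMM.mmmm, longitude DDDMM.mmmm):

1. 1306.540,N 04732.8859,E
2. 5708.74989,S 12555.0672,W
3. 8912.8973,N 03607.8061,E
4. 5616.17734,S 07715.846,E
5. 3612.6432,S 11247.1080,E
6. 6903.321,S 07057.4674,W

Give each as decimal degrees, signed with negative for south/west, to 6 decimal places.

1. 13.109000, 47.548098
2. -57.145832, -125.917787
3. 89.214955, 36.130102
4. -56.269622, 77.264100
5. -36.210720, 112.785133
6. -69.055350, -70.957790

Point 1:
  φ: degrees = first 2 digits = 13, minutes = 6.54; 13 + 6.54/60 = 13.1090000
  N ⇒ keep positive
  Longitude: degrees = first 3 digits = 47, minutes = 32.8859; 47 + 32.8859/60 = 47.5480983
  E → positive
Point 2:
  Lat: degrees = first 2 digits = 57, minutes = 8.74989; 57 + 8.74989/60 = 57.1458315
  hemisphere S, so the sign is −
  λ: degrees = first 3 digits = 125, minutes = 55.0672; 125 + 55.0672/60 = 125.9177867
  W → negative
Point 3:
  φ: split at 2 digits → 89° and 12.8973′; 89 + 12.8973/60 = 89.2149550
  N ⇒ keep positive
  λ: split at 3 digits → 036° and 7.8061′; 36 + 7.8061/60 = 36.1301017
  E → positive
Point 4:
  φ: split at 2 digits → 56° and 16.17734′; 56 + 16.17734/60 = 56.2696223
  S → negative
  Longitude: split at 3 digits → 077° and 15.846′; 77 + 15.846/60 = 77.2641000
  E ⇒ keep positive
Point 5:
  φ: degrees = first 2 digits = 36, minutes = 12.6432; 36 + 12.6432/60 = 36.2107200
  S → negative
  Longitude: degrees = first 3 digits = 112, minutes = 47.108; 112 + 47.108/60 = 112.7851333
  E ⇒ keep positive
Point 6:
  Latitude: degrees = first 2 digits = 69, minutes = 3.321; 69 + 3.321/60 = 69.0553500
  S → negative
  Longitude: degrees = first 3 digits = 70, minutes = 57.4674; 70 + 57.4674/60 = 70.9577900
  hemisphere W, so the sign is −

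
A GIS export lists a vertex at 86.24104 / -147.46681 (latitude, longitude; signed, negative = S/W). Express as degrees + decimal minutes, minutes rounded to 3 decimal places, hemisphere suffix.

Lat: 86° + 0.241040 × 60 = 86° 14.46240′
Longitude is negative → W; |value| = 147.466810
λ: 147° + 0.466810 × 60 = 147° 28.00860′

86° 14.462′ N, 147° 28.009′ W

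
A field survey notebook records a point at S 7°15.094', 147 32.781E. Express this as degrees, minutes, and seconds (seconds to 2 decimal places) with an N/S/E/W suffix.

7°15′5.64″ S, 147°32′46.86″ E

φ: 15.09400′ → 15′ and 0.09400 × 60 = 5.6400″
Longitude: 32.78100′ → 32′ and 0.78100 × 60 = 46.8600″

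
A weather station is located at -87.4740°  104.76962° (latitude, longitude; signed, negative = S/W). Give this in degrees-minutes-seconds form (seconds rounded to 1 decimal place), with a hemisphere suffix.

Latitude is negative → S; |value| = 87.474000
φ: whole degrees 87; 28.44000′ → 28′ and 26.400″
λ: 0.769620 × 60 = 46.17720′ → 46′, remainder × 60 = 10.632″

87°28′26.4″ S, 104°46′10.6″ E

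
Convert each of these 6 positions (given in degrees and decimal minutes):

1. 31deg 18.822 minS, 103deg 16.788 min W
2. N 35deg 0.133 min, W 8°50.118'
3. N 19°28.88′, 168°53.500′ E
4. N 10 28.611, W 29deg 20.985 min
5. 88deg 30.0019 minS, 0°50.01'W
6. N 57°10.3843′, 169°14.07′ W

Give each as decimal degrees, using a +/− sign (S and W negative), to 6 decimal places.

1. -31.313700, -103.279800
2. 35.002217, -8.835300
3. 19.481333, 168.891667
4. 10.476850, -29.349750
5. -88.500032, -0.833500
6. 57.173072, -169.234500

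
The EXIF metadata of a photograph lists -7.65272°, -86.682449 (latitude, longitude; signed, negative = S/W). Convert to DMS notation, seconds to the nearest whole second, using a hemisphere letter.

7°39′10″ S, 86°40′57″ W

Latitude is negative → S; |value| = 7.652720
Latitude: 0.652720° → 39.16320′; 0.16320 × 60 = 9.79″
Longitude is negative → W; |value| = 86.682449
λ: 0.682449 × 60 = 40.94694′ → 40′, remainder × 60 = 56.82″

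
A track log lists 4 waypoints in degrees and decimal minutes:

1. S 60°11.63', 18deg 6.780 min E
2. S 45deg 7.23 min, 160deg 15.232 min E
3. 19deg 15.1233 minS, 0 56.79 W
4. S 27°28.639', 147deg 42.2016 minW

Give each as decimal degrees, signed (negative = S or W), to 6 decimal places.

Point 1:
  Lat: 11.63′ = 0.193833°; total 60.1938333
  S ⇒ negate
  Longitude: 6.78′ = 0.113000°; total 18.1130000
  E ⇒ keep positive
Point 2:
  Lat: 45 + 7.23/60 = 45.1205000
  S → negative
  λ: 160 + 15.232/60 = 160.2538667
  E → positive
Point 3:
  Lat: 15.1233′ = 0.252055°; total 19.2520550
  S → negative
  Lon: 56.79′ = 0.946500°; total 0.9465000
  hemisphere W, so the sign is −
Point 4:
  Latitude: 28.639′ = 0.477317°; total 27.4773167
  S → negative
  λ: 147 + 42.2016/60 = 147.7033600
  W → negative

1. -60.193833, 18.113000
2. -45.120500, 160.253867
3. -19.252055, -0.946500
4. -27.477317, -147.703360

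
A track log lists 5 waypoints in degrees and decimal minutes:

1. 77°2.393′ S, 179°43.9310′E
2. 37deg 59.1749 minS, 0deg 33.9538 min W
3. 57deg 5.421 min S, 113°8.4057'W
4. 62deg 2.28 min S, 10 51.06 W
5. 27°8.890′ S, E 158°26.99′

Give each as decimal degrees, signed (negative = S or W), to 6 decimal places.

1. -77.039883, 179.732183
2. -37.986248, -0.565897
3. -57.090350, -113.140095
4. -62.038000, -10.851000
5. -27.148167, 158.449833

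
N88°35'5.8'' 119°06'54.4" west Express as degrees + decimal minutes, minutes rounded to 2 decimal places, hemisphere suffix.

88° 35.10′ N, 119° 6.91′ W

Lat: 35 + 5.8/60 = 35.0967′
Lon: seconds/60 = 0.90667; minutes = 6 + 0.90667 = 6.9067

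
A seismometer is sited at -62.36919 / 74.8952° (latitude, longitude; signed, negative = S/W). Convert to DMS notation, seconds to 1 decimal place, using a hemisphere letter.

Latitude is negative → S; |value| = 62.369190
Lat: whole degrees 62; 22.15140′ → 22′ and 9.084″
λ: 0.895200 × 60 = 53.71200′ → 53′, remainder × 60 = 42.720″

62°22′9.1″ S, 74°53′42.7″ E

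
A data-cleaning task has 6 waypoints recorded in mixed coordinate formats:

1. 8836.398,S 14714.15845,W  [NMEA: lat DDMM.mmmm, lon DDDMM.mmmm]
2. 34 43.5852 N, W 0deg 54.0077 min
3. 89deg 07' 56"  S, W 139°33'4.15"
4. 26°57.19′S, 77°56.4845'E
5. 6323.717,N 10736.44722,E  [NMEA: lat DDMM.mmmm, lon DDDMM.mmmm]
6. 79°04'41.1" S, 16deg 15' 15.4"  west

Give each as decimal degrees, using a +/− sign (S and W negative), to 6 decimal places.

Point 1:
  φ: split at 2 digits → 88° and 36.398′; 88 + 36.398/60 = 88.6066333
  S ⇒ negate
  Lon: split at 3 digits → 147° and 14.15845′; 147 + 14.15845/60 = 147.2359742
  hemisphere W, so the sign is −
Point 2:
  φ: 43.5852′ = 0.726420°; total 34.7264200
  N ⇒ keep positive
  λ: 54.0077′ = 0.900128°; total 0.9001283
  W → negative
Point 3:
  Latitude: 89 + 7/60 + 56/3600 = 89.1322222
  S → negative
  Lon: 139° + 33/60 + 4.15/3600 = 139 + 0.550000 + 0.001153 = 139.5511528
  W → negative
Point 4:
  Lat: 26 + 57.19/60 = 26.9531667
  S ⇒ negate
  Lon: 56.4845′ = 0.941408°; total 77.9414083
  E ⇒ keep positive
Point 5:
  Lat: degrees = first 2 digits = 63, minutes = 23.717; 63 + 23.717/60 = 63.3952833
  N ⇒ keep positive
  λ: split at 3 digits → 107° and 36.44722′; 107 + 36.44722/60 = 107.6074537
  E → positive
Point 6:
  Lat: 79° + 4/60 + 41.1/3600 = 79 + 0.066667 + 0.011417 = 79.0780833
  S → negative
  λ: 15′ + 15.4″ = 15.25667′; 16 + 15.25667/60 = 16.2542778
  hemisphere W, so the sign is −

1. -88.606633, -147.235974
2. 34.726420, -0.900128
3. -89.132222, -139.551153
4. -26.953167, 77.941408
5. 63.395283, 107.607454
6. -79.078083, -16.254278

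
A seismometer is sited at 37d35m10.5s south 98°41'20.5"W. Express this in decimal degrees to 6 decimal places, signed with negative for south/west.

Lat: 37 + 35/60 + 10.5/3600 = 37.5862500
S → negative
Lon: 98 + 41/60 + 20.5/3600 = 98.6890278
W ⇒ negate

-37.586250, -98.689028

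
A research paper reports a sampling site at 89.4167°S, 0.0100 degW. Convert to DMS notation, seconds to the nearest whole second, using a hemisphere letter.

89°25′0″ S, 0°00′36″ W

Latitude: whole degrees 89; 25.00200′ → 25′ and 0.12″
λ: 0.010000 × 60 = 0.60000′ → 0′, remainder × 60 = 36.00″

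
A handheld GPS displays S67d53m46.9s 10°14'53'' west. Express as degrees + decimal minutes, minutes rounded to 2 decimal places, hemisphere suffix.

67° 53.78′ S, 10° 14.88′ W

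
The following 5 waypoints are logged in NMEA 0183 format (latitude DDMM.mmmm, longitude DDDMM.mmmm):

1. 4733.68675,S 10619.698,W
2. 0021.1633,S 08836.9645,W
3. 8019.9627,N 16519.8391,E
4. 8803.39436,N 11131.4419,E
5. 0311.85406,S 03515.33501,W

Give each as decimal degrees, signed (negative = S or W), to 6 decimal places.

1. -47.561446, -106.328300
2. -0.352722, -88.616075
3. 80.332712, 165.330652
4. 88.056573, 111.524032
5. -3.197568, -35.255584

Point 1:
  Latitude: split at 2 digits → 47° and 33.68675′; 47 + 33.68675/60 = 47.5614458
  hemisphere S, so the sign is −
  λ: split at 3 digits → 106° and 19.698′; 106 + 19.698/60 = 106.3283000
  W ⇒ negate
Point 2:
  Lat: degrees = first 2 digits = 0, minutes = 21.1633; 0 + 21.1633/60 = 0.3527217
  S ⇒ negate
  λ: degrees = first 3 digits = 88, minutes = 36.9645; 88 + 36.9645/60 = 88.6160750
  hemisphere W, so the sign is −
Point 3:
  φ: degrees = first 2 digits = 80, minutes = 19.9627; 80 + 19.9627/60 = 80.3327117
  N ⇒ keep positive
  λ: split at 3 digits → 165° and 19.8391′; 165 + 19.8391/60 = 165.3306517
  E → positive
Point 4:
  φ: degrees = first 2 digits = 88, minutes = 3.39436; 88 + 3.39436/60 = 88.0565727
  N ⇒ keep positive
  Lon: split at 3 digits → 111° and 31.4419′; 111 + 31.4419/60 = 111.5240317
  E ⇒ keep positive
Point 5:
  Lat: split at 2 digits → 03° and 11.85406′; 3 + 11.85406/60 = 3.1975677
  S → negative
  Longitude: split at 3 digits → 035° and 15.33501′; 35 + 15.33501/60 = 35.2555835
  W → negative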